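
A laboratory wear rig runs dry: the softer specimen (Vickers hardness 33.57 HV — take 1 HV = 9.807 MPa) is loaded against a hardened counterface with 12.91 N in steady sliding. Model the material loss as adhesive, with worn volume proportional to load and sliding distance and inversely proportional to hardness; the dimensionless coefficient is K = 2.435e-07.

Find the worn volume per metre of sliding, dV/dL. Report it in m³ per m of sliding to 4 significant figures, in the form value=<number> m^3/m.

Intermediate values are displayed rounded. The computation holds exact precision; a lone final rounding: 4 significant figures.
Hardness H = 33.57 HV × 9.807 MPa/HV = 329.2 MPa = 3.292e+08 Pa.
Working in SI base units: W = 12.91 N, H = 3.292e+08 Pa, K = 2.435e-07.
Wear rate dV/dL = K·W/H (no L dependence): 2.435e-07 · 12.91 / 3.292e+08 = 9.549e-15 m³/m.

value=9.549e-15 m^3/m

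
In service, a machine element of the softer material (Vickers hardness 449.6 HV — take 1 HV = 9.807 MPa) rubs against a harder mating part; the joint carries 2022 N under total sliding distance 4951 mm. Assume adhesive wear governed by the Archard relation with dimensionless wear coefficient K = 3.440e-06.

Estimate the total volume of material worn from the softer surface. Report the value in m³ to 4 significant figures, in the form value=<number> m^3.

value=7.810e-12 m^3

Intermediates are shown rounded, and every step keeps full precision, and rounded once at the end, at 4 significant digits.
Path length L = 4951 mm = 4.951 m.
Hardness H = 449.6 HV × 9.807 MPa/HV = 4409 MPa = 4.409e+09 Pa.
SI base units throughout: W = 2022 N, H = 4.409e+09 Pa, K = 3.440e-06.
The Archard volume V = K·W·L/H = 3.440e-06 · 2022 · 4.951 / 4.409e+09 = 7.810e-12 m³.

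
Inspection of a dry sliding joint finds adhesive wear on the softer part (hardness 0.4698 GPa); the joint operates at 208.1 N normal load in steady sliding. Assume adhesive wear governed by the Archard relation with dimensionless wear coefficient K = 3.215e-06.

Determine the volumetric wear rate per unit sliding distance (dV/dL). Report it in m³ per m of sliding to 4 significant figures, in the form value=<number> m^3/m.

value=1.424e-12 m^3/m

Intermediates appear rounded, and the computation holds exact precision — one final rounding, at 4 significant digits.
Convert: Hardness H = 0.4698 GPa = 4.698e+08 Pa.
In SI base units: W = 208.1 N, H = 4.698e+08 Pa, K = 3.215e-06.
Rate of wear dV/dL = K·W/H, per unit distance: 3.215e-06 · 208.1 / 4.698e+08 = 1.424e-12 m³/m.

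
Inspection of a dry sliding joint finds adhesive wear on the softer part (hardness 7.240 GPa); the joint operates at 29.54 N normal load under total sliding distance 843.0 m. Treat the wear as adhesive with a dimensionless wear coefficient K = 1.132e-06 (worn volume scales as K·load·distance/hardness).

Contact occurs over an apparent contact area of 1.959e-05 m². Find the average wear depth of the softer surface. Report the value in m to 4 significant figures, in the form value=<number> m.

value=1.988e-07 m

Every step maintains full float precision. Intermediate values are shown rounded. Rounded once at the end: 4 significant digits.
Convert: Hardness H = 7.240 GPa = 7.240e+09 Pa.
As SI base values: W = 29.54 N, H = 7.240e+09 Pa, K = 1.132e-06.
The Archard volume V = K·W·L/H = 1.132e-06 · 29.54 · 843.0 / 7.240e+09 = 3.894e-12 m³.
Average depth h = V/A = 3.894e-12 / 1.959e-05 = 1.988e-07 m.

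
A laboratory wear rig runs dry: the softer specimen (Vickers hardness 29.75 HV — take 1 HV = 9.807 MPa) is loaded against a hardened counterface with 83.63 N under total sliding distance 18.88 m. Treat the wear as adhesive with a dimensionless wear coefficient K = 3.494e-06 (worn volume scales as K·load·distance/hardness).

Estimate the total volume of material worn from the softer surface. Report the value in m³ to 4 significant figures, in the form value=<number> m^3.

Each operation maintains exact precision; the intermediates appear rounded. Rounded once at the end to four significant figures.
Convert: Hardness H = 29.75 HV × 9.807 MPa/HV = 291.8 MPa = 2.918e+08 Pa.
Working in SI base units: W = 83.63 N, H = 2.918e+08 Pa, K = 3.494e-06.
Archard relation: V = K·W·L/H = 3.494e-06 · 83.63 · 18.88 / 2.918e+08 = 1.891e-11 m³.

value=1.891e-11 m^3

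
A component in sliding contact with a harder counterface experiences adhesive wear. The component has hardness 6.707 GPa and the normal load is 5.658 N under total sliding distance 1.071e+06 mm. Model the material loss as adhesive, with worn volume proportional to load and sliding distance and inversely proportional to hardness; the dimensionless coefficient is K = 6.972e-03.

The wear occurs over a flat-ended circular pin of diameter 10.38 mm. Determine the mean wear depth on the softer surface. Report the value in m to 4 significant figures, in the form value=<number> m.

value=7.444e-05 m

Shown intermediates are rounded. Each operation runs at full float precision — rounded just once, at four significant digits.
Total distance L = 1.071e+06 mm = 1071 m.
Hardness H = 6.707 GPa = 6.707e+09 Pa.
Pin diameter d = 10.38 mm = 0.01038 m. Contact area A = π·d²/4 = π·(0.01038 m)²/4 = 8.462e-05 m².
In SI base units: W = 5.658 N, H = 6.707e+09 Pa, K = 6.972e-03.
Archard relation: V = K·W·L/H = 6.972e-03 · 5.658 · 1071 / 6.707e+09 = 6.299e-09 m³.
Wear depth h = V/A = 6.299e-09 / 8.462e-05 = 7.444e-05 m.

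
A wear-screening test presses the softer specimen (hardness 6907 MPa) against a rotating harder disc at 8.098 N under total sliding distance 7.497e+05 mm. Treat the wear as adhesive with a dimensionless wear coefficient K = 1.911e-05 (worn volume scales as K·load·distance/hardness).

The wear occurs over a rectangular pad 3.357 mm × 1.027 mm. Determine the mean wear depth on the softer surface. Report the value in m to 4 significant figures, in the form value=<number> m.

Intermediates are displayed rounded — the algebra carries full precision, and rounded just once to 4 significant digits.
Convert: Total distance L = 7.497e+05 mm = 749.7 m.
Convert: Hardness H = 6907 MPa = 6.907e+09 Pa.
Convert: Pad sides 3.357 mm × 1.027 mm = 0.003357 m × 0.001027 m. Contact area A = 0.003357 m × 0.001027 m = 3.448e-06 m².
Expressed in SI base units: W = 8.098 N, H = 6.907e+09 Pa, K = 1.911e-05.
The Archard volume V = K·W·L/H = 1.911e-05 · 8.098 · 749.7 / 6.907e+09 = 1.680e-11 m³.
Mean wear depth h = V/A = 1.680e-11 / 3.448e-06 = 4.872e-06 m.

value=4.872e-06 m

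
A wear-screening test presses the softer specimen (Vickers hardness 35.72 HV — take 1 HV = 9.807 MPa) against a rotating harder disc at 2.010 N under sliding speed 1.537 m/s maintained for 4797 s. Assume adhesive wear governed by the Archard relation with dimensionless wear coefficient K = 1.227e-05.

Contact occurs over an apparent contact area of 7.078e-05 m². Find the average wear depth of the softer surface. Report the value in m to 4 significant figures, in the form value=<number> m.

The intermediates are printed rounded, and all arithmetic carries full float precision — a single final rounding, at four significant figures.
Convert: The distance L = v·t = 1.537 m/s × 4797 s = 7373 m.
Convert: Hardness H = 35.72 HV × 9.807 MPa/HV = 350.3 MPa = 3.503e+08 Pa.
As SI base values: W = 2.010 N, H = 3.503e+08 Pa, K = 1.227e-05.
Apply Archard: V = K·W·L/H = 1.227e-05 · 2.010 · 7373 / 3.503e+08 = 5.191e-10 m³.
Depth of wear h = V/A = 5.191e-10 / 7.078e-05 = 7.334e-06 m.

value=7.334e-06 m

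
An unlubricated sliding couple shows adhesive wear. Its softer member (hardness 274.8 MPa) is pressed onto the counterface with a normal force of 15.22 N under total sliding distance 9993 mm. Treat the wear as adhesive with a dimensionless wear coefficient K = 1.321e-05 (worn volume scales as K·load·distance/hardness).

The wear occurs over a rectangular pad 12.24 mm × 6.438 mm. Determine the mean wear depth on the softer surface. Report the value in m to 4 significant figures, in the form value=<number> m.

Intermediates are displayed rounded. All working math keeps exact precision; one last rounding to 4 significant digits.
Convert: Path length L = 9993 mm = 9.993 m.
Convert: Hardness H = 274.8 MPa = 2.748e+08 Pa.
Convert: Pad sides 12.24 mm × 6.438 mm = 0.01224 m × 0.006438 m. Contact area A = 0.01224 m × 0.006438 m = 7.880e-05 m².
Expressed in SI base units: W = 15.22 N, H = 2.748e+08 Pa, K = 1.321e-05.
Wear volume V = K·W·L/H = 1.321e-05 · 15.22 · 9.993 / 2.748e+08 = 7.311e-12 m³.
Wear depth h = V/A = 7.311e-12 / 7.880e-05 = 9.278e-08 m.

value=9.278e-08 m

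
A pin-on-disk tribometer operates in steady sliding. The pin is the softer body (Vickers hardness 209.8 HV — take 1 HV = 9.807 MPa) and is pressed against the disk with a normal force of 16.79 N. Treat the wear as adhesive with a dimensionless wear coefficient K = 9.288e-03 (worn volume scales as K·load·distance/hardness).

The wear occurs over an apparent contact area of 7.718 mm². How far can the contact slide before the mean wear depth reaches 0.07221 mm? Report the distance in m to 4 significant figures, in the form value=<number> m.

value=7.353 m

The computation carries exact precision; shown intermediates are rounded — rounded just once to 4 significant figures.
Convert: Hardness H = 209.8 HV × 9.807 MPa/HV = 2058 MPa = 2.058e+09 Pa.
Convert: Contact area A = 7.718 mm² = 7.718e-06 m².
Convert: Depth limit h_lim = 0.07221 mm = 7.221e-05 m.
Collected in SI base units: W = 16.79 N, H = 2.058e+09 Pa, K = 9.288e-03.
Allowed volume V_lim = h_lim·A = 7.221e-05 · 7.718e-06 = 5.573e-10 m³.
Life L = V_lim·H/(K·W) = 5.573e-10 · 2.058e+09 / (9.288e-03 · 16.79) = 7.353 m.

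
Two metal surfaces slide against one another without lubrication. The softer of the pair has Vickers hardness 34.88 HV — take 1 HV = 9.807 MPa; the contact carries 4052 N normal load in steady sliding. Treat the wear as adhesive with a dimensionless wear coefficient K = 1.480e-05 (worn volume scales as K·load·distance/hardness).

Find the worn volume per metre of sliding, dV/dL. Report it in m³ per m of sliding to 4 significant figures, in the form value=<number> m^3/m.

All working math maintains full float precision, and quoted intermediates are rounded — rounded just once: four significant figures.
Convert: Hardness H = 34.88 HV × 9.807 MPa/HV = 342.1 MPa = 3.421e+08 Pa.
SI base units throughout: W = 4052 N, H = 3.421e+08 Pa, K = 1.480e-05.
Volumetric rate dV/dL = K·W/H, per unit distance: 1.480e-05 · 4052 / 3.421e+08 = 1.753e-10 m³/m.

value=1.753e-10 m^3/m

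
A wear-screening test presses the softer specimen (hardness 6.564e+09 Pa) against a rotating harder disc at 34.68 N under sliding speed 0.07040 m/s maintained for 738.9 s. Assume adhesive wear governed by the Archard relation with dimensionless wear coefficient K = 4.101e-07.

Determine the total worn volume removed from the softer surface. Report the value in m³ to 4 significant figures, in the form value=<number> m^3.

value=1.127e-13 m^3

Intermediate values appear rounded. Each operation holds full float precision — one final rounding, at 4 significant digits.
Convert: Sliding distance L = v·t = 0.07040 m/s × 738.9 s = 52.02 m.
Restated in SI base units: W = 34.68 N, H = 6.564e+09 Pa, K = 4.101e-07.
Archard relation: V = K·W·L/H = 4.101e-07 · 34.68 · 52.02 / 6.564e+09 = 1.127e-13 m³.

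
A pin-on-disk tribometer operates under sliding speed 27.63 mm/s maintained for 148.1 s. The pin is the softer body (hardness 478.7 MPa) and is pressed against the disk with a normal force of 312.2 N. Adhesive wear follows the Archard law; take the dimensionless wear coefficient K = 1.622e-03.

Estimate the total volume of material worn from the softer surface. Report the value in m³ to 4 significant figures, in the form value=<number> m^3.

The intermediates are displayed rounded. All working math carries full precision; rounded just once: four significant digits.
Sliding speed v = 27.63 mm/s = 0.02763 m/s. Distance covered L = v·t = 0.02763 m/s × 148.1 s = 4.092 m.
Hardness H = 478.7 MPa = 4.787e+08 Pa.
Expressed in SI base units: W = 312.2 N, H = 4.787e+08 Pa, K = 1.622e-03.
Wear volume V = K·W·L/H = 1.622e-03 · 312.2 · 4.092 / 4.787e+08 = 4.329e-09 m³.

value=4.329e-09 m^3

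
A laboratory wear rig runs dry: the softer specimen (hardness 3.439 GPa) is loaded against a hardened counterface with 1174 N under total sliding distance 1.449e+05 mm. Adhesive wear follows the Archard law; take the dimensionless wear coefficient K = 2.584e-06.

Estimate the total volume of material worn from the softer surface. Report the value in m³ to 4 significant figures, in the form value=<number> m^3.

value=1.278e-10 m^3

The intermediates are shown rounded, and the algebra maintains full precision, and a lone final rounding to four significant digits.
Convert: Distance covered L = 1.449e+05 mm = 144.9 m.
Convert: Hardness H = 3.439 GPa = 3.439e+09 Pa.
As SI base values: W = 1174 N, H = 3.439e+09 Pa, K = 2.584e-06.
Wear volume V = K·W·L/H = 2.584e-06 · 1174 · 144.9 / 3.439e+09 = 1.278e-10 m³.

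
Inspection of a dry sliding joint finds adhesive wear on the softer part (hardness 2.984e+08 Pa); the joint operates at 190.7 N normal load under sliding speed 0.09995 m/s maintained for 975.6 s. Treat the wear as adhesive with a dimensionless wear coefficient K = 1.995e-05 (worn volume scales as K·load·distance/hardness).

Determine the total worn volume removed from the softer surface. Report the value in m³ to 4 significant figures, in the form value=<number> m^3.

value=1.243e-09 m^3

Intermediate values are displayed rounded — the algebra carries exact precision — rounded once at the end, at 4 significant digits.
Sliding distance L = v·t = 0.09995 m/s × 975.6 s = 97.51 m.
As SI base values: W = 190.7 N, H = 2.984e+08 Pa, K = 1.995e-05.
Volume removed: V = K·W·L/H = 1.995e-05 · 190.7 · 97.51 / 2.984e+08 = 1.243e-09 m³.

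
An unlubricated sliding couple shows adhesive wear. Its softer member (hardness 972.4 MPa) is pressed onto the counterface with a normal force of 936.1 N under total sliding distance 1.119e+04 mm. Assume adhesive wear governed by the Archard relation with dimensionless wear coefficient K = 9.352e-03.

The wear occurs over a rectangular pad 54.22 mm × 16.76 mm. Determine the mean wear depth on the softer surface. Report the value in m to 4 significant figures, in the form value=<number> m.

The intermediates are printed rounded — every step keeps full float precision — rounded just once, at four significant digits.
Convert: Sliding distance L = 1.119e+04 mm = 11.19 m.
Convert: Hardness H = 972.4 MPa = 9.724e+08 Pa.
Convert: Pad sides 54.22 mm × 16.76 mm = 0.05422 m × 0.01676 m. Contact area A = 0.05422 m × 0.01676 m = 9.087e-04 m².
Working in SI base units: W = 936.1 N, H = 9.724e+08 Pa, K = 9.352e-03.
By Archard's law, V = K·W·L/H = 9.352e-03 · 936.1 · 11.19 / 9.724e+08 = 1.007e-07 m³.
Wear depth h = V/A = 1.007e-07 / 9.087e-04 = 1.109e-04 m.

value=1.109e-04 m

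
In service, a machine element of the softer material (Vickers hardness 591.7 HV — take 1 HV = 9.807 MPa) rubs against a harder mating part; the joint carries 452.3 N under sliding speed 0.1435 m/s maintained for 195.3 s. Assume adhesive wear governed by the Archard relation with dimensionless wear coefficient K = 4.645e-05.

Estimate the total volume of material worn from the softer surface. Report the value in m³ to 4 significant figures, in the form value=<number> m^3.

value=1.015e-10 m^3

The algebra carries full float precision. Intermediate values appear rounded; one final rounding to 4 significant figures.
Convert: Sliding distance L = v·t = 0.1435 m/s × 195.3 s = 28.03 m.
Convert: Hardness H = 591.7 HV × 9.807 MPa/HV = 5803 MPa = 5.803e+09 Pa.
Restated in SI base units: W = 452.3 N, H = 5.803e+09 Pa, K = 4.645e-05.
Volume removed: V = K·W·L/H = 4.645e-05 · 452.3 · 28.03 / 5.803e+09 = 1.015e-10 m³.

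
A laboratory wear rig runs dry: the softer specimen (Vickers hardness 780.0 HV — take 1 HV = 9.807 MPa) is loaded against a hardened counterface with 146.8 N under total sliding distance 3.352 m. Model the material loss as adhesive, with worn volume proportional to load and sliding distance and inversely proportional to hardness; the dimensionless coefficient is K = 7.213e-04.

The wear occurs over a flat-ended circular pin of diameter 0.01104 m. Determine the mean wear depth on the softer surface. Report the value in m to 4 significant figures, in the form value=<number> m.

value=4.847e-07 m

Intermediate values are shown rounded; each operation keeps exact precision. Rounded just once: four significant digits.
Convert: Hardness H = 780.0 HV × 9.807 MPa/HV = 7649 MPa = 7.649e+09 Pa.
Convert: Contact area A = π·d²/4 = π·(0.01104 m)²/4 = 9.573e-05 m².
Restated in SI base units: W = 146.8 N, H = 7.649e+09 Pa, K = 7.213e-04.
Archard volume V = K·W·L/H = 7.213e-04 · 146.8 · 3.352 / 7.649e+09 = 4.640e-11 m³.
Mean wear depth h = V/A = 4.640e-11 / 9.573e-05 = 4.847e-07 m.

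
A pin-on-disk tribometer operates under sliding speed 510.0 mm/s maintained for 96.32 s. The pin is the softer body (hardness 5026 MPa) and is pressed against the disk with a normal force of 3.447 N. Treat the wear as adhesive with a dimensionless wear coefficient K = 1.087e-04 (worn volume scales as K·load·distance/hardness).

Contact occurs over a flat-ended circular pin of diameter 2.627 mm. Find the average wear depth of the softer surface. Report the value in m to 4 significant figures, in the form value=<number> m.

Each operation carries full float precision, and shown intermediates are rounded; rounded just once to 4 significant figures.
Convert: Sliding speed v = 510.0 mm/s = 0.5100 m/s. Sliding distance L = v·t = 0.5100 m/s × 96.32 s = 49.12 m.
Convert: Hardness H = 5026 MPa = 5.026e+09 Pa.
Convert: Pin diameter d = 2.627 mm = 0.002627 m. Contact area A = π·d²/4 = π·(0.002627 m)²/4 = 5.420e-06 m².
SI base units throughout: W = 3.447 N, H = 5.026e+09 Pa, K = 1.087e-04.
Apply Archard: V = K·W·L/H = 1.087e-04 · 3.447 · 49.12 / 5.026e+09 = 3.662e-12 m³.
Wear depth h = V/A = 3.662e-12 / 5.420e-06 = 6.757e-07 m.

value=6.757e-07 m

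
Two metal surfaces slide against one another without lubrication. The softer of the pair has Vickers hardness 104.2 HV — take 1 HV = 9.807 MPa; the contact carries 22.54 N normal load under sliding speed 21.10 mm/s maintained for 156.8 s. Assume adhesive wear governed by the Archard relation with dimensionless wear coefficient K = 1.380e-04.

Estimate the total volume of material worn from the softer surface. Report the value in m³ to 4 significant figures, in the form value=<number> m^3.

The intermediates are shown rounded, and all working math holds full float precision — rounded once at the end to 4 significant figures.
Sliding speed v = 21.10 mm/s = 0.02110 m/s. Path length L = v·t = 0.02110 m/s × 156.8 s = 3.308 m.
Hardness H = 104.2 HV × 9.807 MPa/HV = 1022 MPa = 1.022e+09 Pa.
Expressed in SI base units: W = 22.54 N, H = 1.022e+09 Pa, K = 1.380e-04.
The Archard volume V = K·W·L/H = 1.380e-04 · 22.54 · 3.308 / 1.022e+09 = 1.007e-11 m³.

value=1.007e-11 m^3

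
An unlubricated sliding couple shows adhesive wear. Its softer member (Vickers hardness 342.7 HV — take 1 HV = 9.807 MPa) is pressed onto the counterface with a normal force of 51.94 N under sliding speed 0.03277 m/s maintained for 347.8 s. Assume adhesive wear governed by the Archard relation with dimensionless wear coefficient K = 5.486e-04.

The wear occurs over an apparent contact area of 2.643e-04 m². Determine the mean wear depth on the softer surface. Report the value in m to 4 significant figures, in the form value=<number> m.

value=3.656e-07 m

All arithmetic runs at full precision — intermediates appear rounded, and rounded just once: four significant figures.
The distance L = v·t = 0.03277 m/s × 347.8 s = 11.40 m.
Hardness H = 342.7 HV × 9.807 MPa/HV = 3361 MPa = 3.361e+09 Pa.
Restated in SI base units: W = 51.94 N, H = 3.361e+09 Pa, K = 5.486e-04.
Archard volume V = K·W·L/H = 5.486e-04 · 51.94 · 11.40 / 3.361e+09 = 9.663e-11 m³.
Wear depth h = V/A = 9.663e-11 / 2.643e-04 = 3.656e-07 m.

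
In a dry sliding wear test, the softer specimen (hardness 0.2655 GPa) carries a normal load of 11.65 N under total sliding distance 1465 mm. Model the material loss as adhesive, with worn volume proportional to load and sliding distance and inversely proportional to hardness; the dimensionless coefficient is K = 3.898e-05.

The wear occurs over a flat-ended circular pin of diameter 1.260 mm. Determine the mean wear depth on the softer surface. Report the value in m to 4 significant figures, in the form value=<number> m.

value=2.010e-06 m

Intermediate values are displayed rounded — every step holds full precision, and one last rounding: four significant figures.
Convert: Distance L = 1465 mm = 1.465 m.
Convert: Hardness H = 0.2655 GPa = 2.655e+08 Pa.
Convert: Pin diameter d = 1.260 mm = 0.001260 m. Contact area A = π·d²/4 = π·(0.001260 m)²/4 = 1.247e-06 m².
Working in SI base units: W = 11.65 N, H = 2.655e+08 Pa, K = 3.898e-05.
Wear volume V = K·W·L/H = 3.898e-05 · 11.65 · 1.465 / 2.655e+08 = 2.506e-12 m³.
Wear depth h = V/A = 2.506e-12 / 1.247e-06 = 2.010e-06 m.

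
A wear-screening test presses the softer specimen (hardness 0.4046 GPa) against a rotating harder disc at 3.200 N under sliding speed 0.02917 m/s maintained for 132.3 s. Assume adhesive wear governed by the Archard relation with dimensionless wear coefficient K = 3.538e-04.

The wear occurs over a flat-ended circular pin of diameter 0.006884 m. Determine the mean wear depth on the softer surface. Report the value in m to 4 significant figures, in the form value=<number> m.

value=2.901e-07 m

Intermediates are shown rounded; every step holds full float precision; one last rounding: 4 significant digits.
Distance L = v·t = 0.02917 m/s × 132.3 s = 3.859 m.
Hardness H = 0.4046 GPa = 4.046e+08 Pa.
Contact area A = π·d²/4 = π·(0.006884 m)²/4 = 3.722e-05 m².
Restated in SI base units: W = 3.200 N, H = 4.046e+08 Pa, K = 3.538e-04.
By Archard's law, V = K·W·L/H = 3.538e-04 · 3.200 · 3.859 / 4.046e+08 = 1.080e-11 m³.
Mean depth h = V/A = 1.080e-11 / 3.722e-05 = 2.901e-07 m.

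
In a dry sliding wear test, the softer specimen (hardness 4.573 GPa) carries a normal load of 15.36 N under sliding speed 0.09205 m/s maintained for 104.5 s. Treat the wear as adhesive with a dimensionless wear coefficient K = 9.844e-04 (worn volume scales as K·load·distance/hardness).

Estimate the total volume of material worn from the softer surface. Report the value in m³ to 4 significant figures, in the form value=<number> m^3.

value=3.181e-11 m^3

Each operation holds exact precision; the intermediates are printed rounded, and a lone final rounding to four significant digits.
Convert: Path length L = v·t = 0.09205 m/s × 104.5 s = 9.619 m.
Convert: Hardness H = 4.573 GPa = 4.573e+09 Pa.
Restated in SI base units: W = 15.36 N, H = 4.573e+09 Pa, K = 9.844e-04.
Archard relation: V = K·W·L/H = 9.844e-04 · 15.36 · 9.619 / 4.573e+09 = 3.181e-11 m³.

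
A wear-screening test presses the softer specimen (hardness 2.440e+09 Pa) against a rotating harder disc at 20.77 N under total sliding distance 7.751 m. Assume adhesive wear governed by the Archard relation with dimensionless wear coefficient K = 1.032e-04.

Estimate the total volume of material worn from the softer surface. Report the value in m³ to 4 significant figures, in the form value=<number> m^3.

The algebra maintains full float precision, and the intermediates are shown rounded, and rounded just once to four significant figures.
In SI base units: W = 20.77 N, H = 2.440e+09 Pa, K = 1.032e-04.
By Archard's law, V = K·W·L/H = 1.032e-04 · 20.77 · 7.751 / 2.440e+09 = 6.809e-12 m³.

value=6.809e-12 m^3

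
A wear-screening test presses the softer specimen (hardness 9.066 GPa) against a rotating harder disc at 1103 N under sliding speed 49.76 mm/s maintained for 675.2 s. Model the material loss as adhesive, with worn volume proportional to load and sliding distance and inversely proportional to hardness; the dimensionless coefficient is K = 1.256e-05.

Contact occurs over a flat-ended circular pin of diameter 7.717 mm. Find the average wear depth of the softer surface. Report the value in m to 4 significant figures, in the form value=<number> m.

value=1.098e-06 m

Every step keeps exact precision, and quoted intermediates are rounded; a lone final rounding: 4 significant digits.
Sliding speed v = 49.76 mm/s = 0.04976 m/s. Sliding distance L = v·t = 0.04976 m/s × 675.2 s = 33.60 m.
Hardness H = 9.066 GPa = 9.066e+09 Pa.
Pin diameter d = 7.717 mm = 0.007717 m. Contact area A = π·d²/4 = π·(0.007717 m)²/4 = 4.677e-05 m².
Restated in SI base units: W = 1103 N, H = 9.066e+09 Pa, K = 1.256e-05.
By Archard's law, V = K·W·L/H = 1.256e-05 · 1103 · 33.60 / 9.066e+09 = 5.134e-11 m³.
Depth h = V/A = 5.134e-11 / 4.677e-05 = 1.098e-06 m.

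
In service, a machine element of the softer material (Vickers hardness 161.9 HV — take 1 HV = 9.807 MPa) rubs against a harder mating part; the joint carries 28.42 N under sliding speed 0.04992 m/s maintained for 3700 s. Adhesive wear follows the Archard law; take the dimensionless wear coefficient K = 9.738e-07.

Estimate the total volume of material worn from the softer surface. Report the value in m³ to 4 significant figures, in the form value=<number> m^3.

All arithmetic holds full float precision. Intermediates are displayed rounded. Rounded once at the end: four significant digits.
Convert: Distance L = v·t = 0.04992 m/s × 3700 s = 184.7 m.
Convert: Hardness H = 161.9 HV × 9.807 MPa/HV = 1588 MPa = 1.588e+09 Pa.
Restated in SI base units: W = 28.42 N, H = 1.588e+09 Pa, K = 9.738e-07.
Archard relation: V = K·W·L/H = 9.738e-07 · 28.42 · 184.7 / 1.588e+09 = 3.219e-12 m³.

value=3.219e-12 m^3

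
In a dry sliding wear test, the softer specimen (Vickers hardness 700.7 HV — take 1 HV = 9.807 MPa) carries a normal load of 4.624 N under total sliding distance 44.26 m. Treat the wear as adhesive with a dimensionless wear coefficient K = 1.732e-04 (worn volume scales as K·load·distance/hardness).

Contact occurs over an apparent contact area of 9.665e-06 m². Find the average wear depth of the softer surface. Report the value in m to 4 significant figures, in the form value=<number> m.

value=5.337e-07 m

The intermediates are printed rounded, and each operation holds full float precision; a lone final rounding: 4 significant figures.
Convert: Hardness H = 700.7 HV × 9.807 MPa/HV = 6872 MPa = 6.872e+09 Pa.
Restated in SI base units: W = 4.624 N, H = 6.872e+09 Pa, K = 1.732e-04.
Apply Archard: V = K·W·L/H = 1.732e-04 · 4.624 · 44.26 / 6.872e+09 = 5.158e-12 m³.
Wear depth h = V/A = 5.158e-12 / 9.665e-06 = 5.337e-07 m.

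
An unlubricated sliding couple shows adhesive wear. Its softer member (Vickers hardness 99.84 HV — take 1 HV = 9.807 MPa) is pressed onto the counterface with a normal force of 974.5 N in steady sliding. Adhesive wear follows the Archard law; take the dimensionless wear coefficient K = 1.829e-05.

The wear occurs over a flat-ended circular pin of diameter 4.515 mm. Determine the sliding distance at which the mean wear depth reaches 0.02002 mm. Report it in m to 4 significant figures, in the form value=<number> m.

value=17.61 m

The intermediates appear rounded. All working math keeps full precision — one final rounding: 4 significant digits.
Convert: Hardness H = 99.84 HV × 9.807 MPa/HV = 979.1 MPa = 9.791e+08 Pa.
Convert: Pin diameter d = 4.515 mm = 0.004515 m. Contact area A = π·d²/4 = π·(0.004515 m)²/4 = 1.601e-05 m².
Convert: Depth limit h_lim = 0.02002 mm = 2.002e-05 m.
In SI base units, W = 974.5 N, H = 9.791e+08 Pa, K = 1.829e-05.
At the depth limit, V_lim = h_lim·A = 2.002e-05 · 1.601e-05 = 3.205e-10 m³.
Thus life L = V_lim·H/(K·W) = 3.205e-10 · 9.791e+08 / (1.829e-05 · 974.5) = 17.61 m.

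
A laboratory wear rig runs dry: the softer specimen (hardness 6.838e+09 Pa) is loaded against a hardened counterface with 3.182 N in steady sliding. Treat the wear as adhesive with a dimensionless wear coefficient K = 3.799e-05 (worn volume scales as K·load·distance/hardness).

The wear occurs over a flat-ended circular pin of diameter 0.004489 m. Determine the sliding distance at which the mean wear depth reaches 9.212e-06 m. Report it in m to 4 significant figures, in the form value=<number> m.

All working math holds full precision — intermediates appear rounded; rounded once at the end, at 4 significant figures.
Convert: Contact area A = π·d²/4 = π·(0.004489 m)²/4 = 1.583e-05 m².
Expressed in SI base units: W = 3.182 N, H = 6.838e+09 Pa, K = 3.799e-05.
At the depth limit, V_lim = h_lim·A = 9.212e-06 · 1.583e-05 = 1.458e-10 m³.
Life L = V_lim·H/(K·W) = 1.458e-10 · 6.838e+09 / (3.799e-05 · 3.182) = 8247 m.

value=8247 m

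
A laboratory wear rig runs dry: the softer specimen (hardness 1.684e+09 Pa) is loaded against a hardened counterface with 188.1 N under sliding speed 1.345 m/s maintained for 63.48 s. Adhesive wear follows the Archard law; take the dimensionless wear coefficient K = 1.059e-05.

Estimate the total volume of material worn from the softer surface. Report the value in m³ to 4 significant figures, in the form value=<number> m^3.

The computation runs at full float precision, and the intermediates are shown rounded. Rounded once at the end, at 4 significant digits.
Distance L = v·t = 1.345 m/s × 63.48 s = 85.38 m.
Collected in SI base units: W = 188.1 N, H = 1.684e+09 Pa, K = 1.059e-05.
Volume removed: V = K·W·L/H = 1.059e-05 · 188.1 · 85.38 / 1.684e+09 = 1.010e-10 m³.

value=1.010e-10 m^3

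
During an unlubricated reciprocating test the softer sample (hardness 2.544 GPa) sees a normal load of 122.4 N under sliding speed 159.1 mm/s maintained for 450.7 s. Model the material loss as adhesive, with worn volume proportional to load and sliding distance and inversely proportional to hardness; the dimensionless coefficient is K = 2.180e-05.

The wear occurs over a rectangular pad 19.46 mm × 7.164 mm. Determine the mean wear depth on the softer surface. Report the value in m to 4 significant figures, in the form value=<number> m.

value=5.395e-07 m

Intermediates are printed rounded, and each operation holds full precision, and one last rounding, at four significant figures.
Convert: Sliding speed v = 159.1 mm/s = 0.1591 m/s. Distance L = v·t = 0.1591 m/s × 450.7 s = 71.71 m.
Convert: Hardness H = 2.544 GPa = 2.544e+09 Pa.
Convert: Pad sides 19.46 mm × 7.164 mm = 0.01946 m × 0.007164 m. Contact area A = 0.01946 m × 0.007164 m = 1.394e-04 m².
In SI base units, W = 122.4 N, H = 2.544e+09 Pa, K = 2.180e-05.
Archard relation: V = K·W·L/H = 2.180e-05 · 122.4 · 71.71 / 2.544e+09 = 7.521e-11 m³.
Average depth h = V/A = 7.521e-11 / 1.394e-04 = 5.395e-07 m.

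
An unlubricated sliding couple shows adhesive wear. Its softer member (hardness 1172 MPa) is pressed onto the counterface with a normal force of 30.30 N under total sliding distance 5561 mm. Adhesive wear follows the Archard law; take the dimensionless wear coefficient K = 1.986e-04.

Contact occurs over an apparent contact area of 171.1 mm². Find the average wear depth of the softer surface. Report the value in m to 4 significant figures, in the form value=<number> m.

value=1.669e-07 m

Every step maintains full float precision. Intermediate values are shown rounded — rounded just once, at 4 significant digits.
The distance L = 5561 mm = 5.561 m.
Hardness H = 1172 MPa = 1.172e+09 Pa.
Contact area A = 171.1 mm² = 1.711e-04 m².
In SI base units, W = 30.30 N, H = 1.172e+09 Pa, K = 1.986e-04.
Archard volume V = K·W·L/H = 1.986e-04 · 30.30 · 5.561 / 1.172e+09 = 2.855e-11 m³.
Average depth h = V/A = 2.855e-11 / 1.711e-04 = 1.669e-07 m.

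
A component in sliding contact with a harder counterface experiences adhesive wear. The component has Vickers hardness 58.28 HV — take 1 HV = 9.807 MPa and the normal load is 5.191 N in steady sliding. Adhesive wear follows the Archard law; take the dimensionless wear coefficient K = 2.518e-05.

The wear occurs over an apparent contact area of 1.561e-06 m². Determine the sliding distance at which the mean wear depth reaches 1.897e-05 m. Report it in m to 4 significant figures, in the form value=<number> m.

The intermediates are displayed rounded — the computation holds exact precision. Rounded once at the end: four significant figures.
Convert: Hardness H = 58.28 HV × 9.807 MPa/HV = 571.6 MPa = 5.716e+08 Pa.
Expressed in SI base units: W = 5.191 N, H = 5.716e+08 Pa, K = 2.518e-05.
Limit volume V_lim = h_lim·A = 1.897e-05 · 1.561e-06 = 2.961e-11 m³.
Inverting, life L = V_lim·H/(K·W) = 2.961e-11 · 5.716e+08 / (2.518e-05 · 5.191) = 129.5 m.

value=129.5 m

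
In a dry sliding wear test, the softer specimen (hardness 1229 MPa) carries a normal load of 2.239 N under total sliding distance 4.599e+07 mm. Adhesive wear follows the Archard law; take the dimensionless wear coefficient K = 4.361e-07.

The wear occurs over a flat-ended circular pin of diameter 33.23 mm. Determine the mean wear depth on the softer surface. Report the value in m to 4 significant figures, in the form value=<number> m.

The intermediates appear rounded, and all arithmetic keeps exact precision; one last rounding to four significant figures.
The distance L = 4.599e+07 mm = 4.599e+04 m.
Hardness H = 1229 MPa = 1.229e+09 Pa.
Pin diameter d = 33.23 mm = 0.03323 m. Contact area A = π·d²/4 = π·(0.03323 m)²/4 = 8.673e-04 m².
Collected in SI base units: W = 2.239 N, H = 1.229e+09 Pa, K = 4.361e-07.
By Archard's law, V = K·W·L/H = 4.361e-07 · 2.239 · 4.599e+04 / 1.229e+09 = 3.654e-11 m³.
Wear depth h = V/A = 3.654e-11 / 8.673e-04 = 4.213e-08 m.

value=4.213e-08 m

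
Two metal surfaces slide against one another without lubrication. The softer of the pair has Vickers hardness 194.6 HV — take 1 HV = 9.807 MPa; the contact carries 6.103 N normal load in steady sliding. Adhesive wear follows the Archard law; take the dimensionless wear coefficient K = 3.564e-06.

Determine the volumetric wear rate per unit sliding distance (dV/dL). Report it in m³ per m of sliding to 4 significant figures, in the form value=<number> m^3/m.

All arithmetic maintains full float precision, and quoted intermediates are rounded — one last rounding to 4 significant figures.
Hardness H = 194.6 HV × 9.807 MPa/HV = 1908 MPa = 1.908e+09 Pa.
In SI base units, W = 6.103 N, H = 1.908e+09 Pa, K = 3.564e-06.
The wear rate dV/dL = K·W/H — distance-free: 3.564e-06 · 6.103 / 1.908e+09 = 1.140e-14 m³/m.

value=1.140e-14 m^3/m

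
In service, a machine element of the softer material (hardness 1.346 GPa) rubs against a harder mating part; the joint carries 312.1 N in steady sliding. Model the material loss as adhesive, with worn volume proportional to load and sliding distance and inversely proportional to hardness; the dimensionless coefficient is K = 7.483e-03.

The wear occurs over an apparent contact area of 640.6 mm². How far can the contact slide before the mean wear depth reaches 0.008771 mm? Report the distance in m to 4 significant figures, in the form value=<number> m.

value=3.238 m

All arithmetic carries full precision, and shown intermediates are rounded; one final rounding to 4 significant figures.
Hardness H = 1.346 GPa = 1.346e+09 Pa.
Contact area A = 640.6 mm² = 6.406e-04 m².
Depth limit h_lim = 0.008771 mm = 8.771e-06 m.
SI base units throughout: W = 312.1 N, H = 1.346e+09 Pa, K = 7.483e-03.
Volume at the limit: V_lim = h_lim·A = 8.771e-06 · 6.406e-04 = 5.619e-09 m³.
So the life L = V_lim·H/(K·W) = 5.619e-09 · 1.346e+09 / (7.483e-03 · 312.1) = 3.238 m.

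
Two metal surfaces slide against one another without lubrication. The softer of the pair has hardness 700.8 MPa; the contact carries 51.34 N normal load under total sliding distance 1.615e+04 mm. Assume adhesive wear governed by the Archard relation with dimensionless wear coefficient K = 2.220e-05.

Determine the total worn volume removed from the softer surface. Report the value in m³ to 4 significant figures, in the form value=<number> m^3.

All arithmetic carries exact precision. Printed values are rounded; one last rounding: four significant digits.
Path length L = 1.615e+04 mm = 16.15 m.
Hardness H = 700.8 MPa = 7.008e+08 Pa.
As SI base values: W = 51.34 N, H = 7.008e+08 Pa, K = 2.220e-05.
The Archard volume V = K·W·L/H = 2.220e-05 · 51.34 · 16.15 / 7.008e+08 = 2.627e-11 m³.

value=2.627e-11 m^3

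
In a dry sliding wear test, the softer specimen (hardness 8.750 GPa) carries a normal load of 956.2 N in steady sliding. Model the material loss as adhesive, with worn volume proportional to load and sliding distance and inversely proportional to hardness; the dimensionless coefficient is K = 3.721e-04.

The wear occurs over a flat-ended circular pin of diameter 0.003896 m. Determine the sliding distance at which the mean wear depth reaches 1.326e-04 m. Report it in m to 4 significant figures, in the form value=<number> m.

value=38.88 m

All arithmetic carries exact precision — intermediate values are displayed rounded. Rounded just once, at 4 significant figures.
Convert: Hardness H = 8.750 GPa = 8.750e+09 Pa.
Convert: Contact area A = π·d²/4 = π·(0.003896 m)²/4 = 1.192e-05 m².
Expressed in SI base units: W = 956.2 N, H = 8.750e+09 Pa, K = 3.721e-04.
Allowed volume V_lim = h_lim·A = 1.326e-04 · 1.192e-05 = 1.581e-09 m³.
Inverting, life L = V_lim·H/(K·W) = 1.581e-09 · 8.750e+09 / (3.721e-04 · 956.2) = 38.88 m.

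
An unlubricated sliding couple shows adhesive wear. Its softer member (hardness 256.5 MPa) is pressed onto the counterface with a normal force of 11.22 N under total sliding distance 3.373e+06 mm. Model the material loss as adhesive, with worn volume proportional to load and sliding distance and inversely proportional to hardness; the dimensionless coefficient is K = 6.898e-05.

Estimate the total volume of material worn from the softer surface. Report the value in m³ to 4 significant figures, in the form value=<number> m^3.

Each operation keeps exact precision, and the intermediates are printed rounded; a single final rounding: four significant figures.
Convert: Distance L = 3.373e+06 mm = 3373 m.
Convert: Hardness H = 256.5 MPa = 2.565e+08 Pa.
SI base units throughout: W = 11.22 N, H = 2.565e+08 Pa, K = 6.898e-05.
Archard relation: V = K·W·L/H = 6.898e-05 · 11.22 · 3373 / 2.565e+08 = 1.018e-08 m³.

value=1.018e-08 m^3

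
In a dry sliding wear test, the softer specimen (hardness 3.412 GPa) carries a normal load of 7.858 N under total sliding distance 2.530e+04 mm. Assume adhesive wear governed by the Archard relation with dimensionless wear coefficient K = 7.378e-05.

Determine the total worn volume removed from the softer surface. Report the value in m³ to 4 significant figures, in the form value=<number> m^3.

Printed values are rounded; all arithmetic holds exact precision. Rounded once at the end, at four significant figures.
Convert: Total distance L = 2.530e+04 mm = 25.30 m.
Convert: Hardness H = 3.412 GPa = 3.412e+09 Pa.
In SI base units: W = 7.858 N, H = 3.412e+09 Pa, K = 7.378e-05.
Wear volume V = K·W·L/H = 7.378e-05 · 7.858 · 25.30 / 3.412e+09 = 4.299e-12 m³.

value=4.299e-12 m^3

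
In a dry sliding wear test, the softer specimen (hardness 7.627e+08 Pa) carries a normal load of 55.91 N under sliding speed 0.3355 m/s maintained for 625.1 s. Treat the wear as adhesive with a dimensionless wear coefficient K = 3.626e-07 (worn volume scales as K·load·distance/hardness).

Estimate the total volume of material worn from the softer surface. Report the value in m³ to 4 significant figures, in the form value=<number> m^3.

Intermediate values appear rounded, and the computation runs at full precision; a lone final rounding, at four significant digits.
The distance L = v·t = 0.3355 m/s × 625.1 s = 209.7 m.
Working in SI base units: W = 55.91 N, H = 7.627e+08 Pa, K = 3.626e-07.
Apply Archard: V = K·W·L/H = 3.626e-07 · 55.91 · 209.7 / 7.627e+08 = 5.574e-12 m³.

value=5.574e-12 m^3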